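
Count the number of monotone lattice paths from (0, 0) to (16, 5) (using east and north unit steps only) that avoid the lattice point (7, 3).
Number of paths = 13749

Total paths from (0, 0) to (16, 5): C(21, 16) = 20349. Paths through (7, 3): (paths (0, 0) → (7, 3)) × (paths (7, 3) → (16, 5)) = C(10, 7) · C(11, 9) = 120 · 55 = 6600. Avoidance count = 20349 − 6600 = 13749.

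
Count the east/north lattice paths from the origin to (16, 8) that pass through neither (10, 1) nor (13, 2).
Number of paths = 711471

Inclusion–exclusion. Total paths: C(24, 16) = 735471. Through P₁: C(11, 10)·C(13, 6) = 18876. Through P₂: C(15, 13)·C(9, 3) = 8820. Since P₁ is strictly southwest of P₂, a monotone path through both must visit P₁ then P₂; paths through both = C(11, 10)·C(4, 3)·C(9, 3) = 3696. Avoid both = 735471 − 18876 − 8820 + 3696 = 711471.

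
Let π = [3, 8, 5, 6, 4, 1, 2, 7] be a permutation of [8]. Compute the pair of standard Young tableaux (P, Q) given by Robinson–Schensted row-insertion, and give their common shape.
P = [1, 2, 6, 7] / [3, 4] / [5] / [8];  Q = [1, 2, 4, 8] / [3, 7] / [5] / [6];  common shape = (4, 2, 1, 1)

Row-insert the values π_1, π_2, … into P one at a time, bumping the leftmost entry strictly greater than the inserted value down to the next row. The recording tableau Q records, in position (i, j), the step at which that cell was added to P.
  Insert 3 (step 1): P = [3];  Q = [1]
  Insert 8 (step 2): P = [3, 8];  Q = [1, 2]
  Insert 5 (step 3): P = [3, 5] / [8];  Q = [1, 2] / [3]
  Insert 6 (step 4): P = [3, 5, 6] / [8];  Q = [1, 2, 4] / [3]
  Insert 4 (step 5): P = [3, 4, 6] / [5] / [8];  Q = [1, 2, 4] / [3] / [5]
  Insert 1 (step 6): P = [1, 4, 6] / [3] / [5] / [8];  Q = [1, 2, 4] / [3] / [5] / [6]
  Insert 2 (step 7): P = [1, 2, 6] / [3, 4] / [5] / [8];  Q = [1, 2, 4] / [3, 7] / [5] / [6]
  Insert 7 (step 8): P = [1, 2, 6, 7] / [3, 4] / [5] / [8];  Q = [1, 2, 4, 8] / [3, 7] / [5] / [6]
Final shape: (4, 2, 1, 1).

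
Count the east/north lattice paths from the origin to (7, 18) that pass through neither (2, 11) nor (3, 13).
Number of paths = 377848

Inclusion–exclusion. Total paths: C(25, 7) = 480700. Through P₁: C(13, 2)·C(12, 5) = 61776. Through P₂: C(16, 3)·C(9, 4) = 70560. Since P₁ is strictly southwest of P₂, a monotone path through both must visit P₁ then P₂; paths through both = C(13, 2)·C(3, 1)·C(9, 4) = 29484. Avoid both = 480700 − 61776 − 70560 + 29484 = 377848.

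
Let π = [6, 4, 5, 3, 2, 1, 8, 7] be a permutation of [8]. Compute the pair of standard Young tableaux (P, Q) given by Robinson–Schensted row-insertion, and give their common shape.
P = [1, 5, 7] / [2, 8] / [3] / [4] / [6];  Q = [1, 3, 7] / [2, 8] / [4] / [5] / [6];  common shape = (3, 2, 1, 1, 1)

Row-insert the values π_1, π_2, … into P one at a time, bumping the leftmost entry strictly greater than the inserted value down to the next row. The recording tableau Q records, in position (i, j), the step at which that cell was added to P.
  Insert 6 (step 1): P = [6];  Q = [1]
  Insert 4 (step 2): P = [4] / [6];  Q = [1] / [2]
  Insert 5 (step 3): P = [4, 5] / [6];  Q = [1, 3] / [2]
  Insert 3 (step 4): P = [3, 5] / [4] / [6];  Q = [1, 3] / [2] / [4]
  Insert 2 (step 5): P = [2, 5] / [3] / [4] / [6];  Q = [1, 3] / [2] / [4] / [5]
  Insert 1 (step 6): P = [1, 5] / [2] / [3] / [4] / [6];  Q = [1, 3] / [2] / [4] / [5] / [6]
  Insert 8 (step 7): P = [1, 5, 8] / [2] / [3] / [4] / [6];  Q = [1, 3, 7] / [2] / [4] / [5] / [6]
  Insert 7 (step 8): P = [1, 5, 7] / [2, 8] / [3] / [4] / [6];  Q = [1, 3, 7] / [2, 8] / [4] / [5] / [6]
Final shape: (3, 2, 1, 1, 1).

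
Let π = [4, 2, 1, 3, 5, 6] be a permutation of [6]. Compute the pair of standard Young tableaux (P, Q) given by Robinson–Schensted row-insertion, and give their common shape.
P = [1, 3, 5, 6] / [2] / [4];  Q = [1, 4, 5, 6] / [2] / [3];  common shape = (4, 1, 1)

Row-insert the values π_1, π_2, … into P one at a time, bumping the leftmost entry strictly greater than the inserted value down to the next row. The recording tableau Q records, in position (i, j), the step at which that cell was added to P.
  Insert 4 (step 1): P = [4];  Q = [1]
  Insert 2 (step 2): P = [2] / [4];  Q = [1] / [2]
  Insert 1 (step 3): P = [1] / [2] / [4];  Q = [1] / [2] / [3]
  Insert 3 (step 4): P = [1, 3] / [2] / [4];  Q = [1, 4] / [2] / [3]
  Insert 5 (step 5): P = [1, 3, 5] / [2] / [4];  Q = [1, 4, 5] / [2] / [3]
  Insert 6 (step 6): P = [1, 3, 5, 6] / [2] / [4];  Q = [1, 4, 5, 6] / [2] / [3]
Final shape: (4, 1, 1).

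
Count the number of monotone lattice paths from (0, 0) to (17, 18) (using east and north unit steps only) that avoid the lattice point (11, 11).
Number of paths = 3327046338

Total paths from (0, 0) to (17, 18): C(35, 17) = 4537567650. Paths through (11, 11): (paths (0, 0) → (11, 11)) × (paths (11, 11) → (17, 18)) = C(22, 11) · C(13, 6) = 705432 · 1716 = 1210521312. Avoidance count = 4537567650 − 1210521312 = 3327046338.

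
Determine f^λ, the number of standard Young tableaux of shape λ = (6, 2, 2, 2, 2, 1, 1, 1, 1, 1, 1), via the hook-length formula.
# SYT of shape (6, 2, 2, 2, 2, 1, 1, 1, 1, 1, 1) = 5143775

Hook-length formula: f^λ = n! / Π hook(c), product over all cells c of the Young diagram. For λ = (6, 2, 2, 2, 2, 1, 1, 1, 1, 1, 1), n = 20 boxes. Hook lengths by row (left-to-right, top-to-bottom): [16, 9, 4, 3, 2, 1]; [11, 4]; [10, 3]; [9, 2]; [8, 1]; [6]; [5]; [4]; [3]; [2]; [1]. Product of hooks = 472979865600. So f^λ = 20! / 472979865600 = 2432902008176640000 / 472979865600 = 5143775.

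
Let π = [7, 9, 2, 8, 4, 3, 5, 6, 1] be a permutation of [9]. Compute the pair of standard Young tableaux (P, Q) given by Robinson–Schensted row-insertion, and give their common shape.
P = [1, 3, 5, 6] / [2, 8] / [4] / [7] / [9];  Q = [1, 2, 7, 8] / [3, 4] / [5] / [6] / [9];  common shape = (4, 2, 1, 1, 1)

Row-insert the values π_1, π_2, … into P one at a time, bumping the leftmost entry strictly greater than the inserted value down to the next row. The recording tableau Q records, in position (i, j), the step at which that cell was added to P.
  Insert 7 (step 1): P = [7];  Q = [1]
  Insert 9 (step 2): P = [7, 9];  Q = [1, 2]
  Insert 2 (step 3): P = [2, 9] / [7];  Q = [1, 2] / [3]
  Insert 8 (step 4): P = [2, 8] / [7, 9];  Q = [1, 2] / [3, 4]
  Insert 4 (step 5): P = [2, 4] / [7, 8] / [9];  Q = [1, 2] / [3, 4] / [5]
  Insert 3 (step 6): P = [2, 3] / [4, 8] / [7] / [9];  Q = [1, 2] / [3, 4] / [5] / [6]
  Insert 5 (step 7): P = [2, 3, 5] / [4, 8] / [7] / [9];  Q = [1, 2, 7] / [3, 4] / [5] / [6]
  Insert 6 (step 8): P = [2, 3, 5, 6] / [4, 8] / [7] / [9];  Q = [1, 2, 7, 8] / [3, 4] / [5] / [6]
  Insert 1 (step 9): P = [1, 3, 5, 6] / [2, 8] / [4] / [7] / [9];  Q = [1, 2, 7, 8] / [3, 4] / [5] / [6] / [9]
Final shape: (4, 2, 1, 1, 1).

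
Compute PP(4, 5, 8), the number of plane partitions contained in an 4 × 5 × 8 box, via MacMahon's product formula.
PP(4, 5, 8) = 4789851066

Evaluate the triple product over i = 1..4, j = 1..5, k = 1..8. The factors are (2/1) · (3/2) · (4/3) · (5/4) · (6/5) · (7/6) · (8/7) · (9/8) · … (160 factors total). The numerators and denominators telescope so the product is an integer; carrying out the multiplication exactly gives PP(4, 5, 8) = 4789851066.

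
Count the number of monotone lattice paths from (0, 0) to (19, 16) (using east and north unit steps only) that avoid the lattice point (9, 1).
Number of paths = 4027241350

Total paths from (0, 0) to (19, 16): C(35, 19) = 4059928950. Paths through (9, 1): (paths (0, 0) → (9, 1)) × (paths (9, 1) → (19, 16)) = C(10, 9) · C(25, 10) = 10 · 3268760 = 32687600. Avoidance count = 4059928950 − 32687600 = 4027241350.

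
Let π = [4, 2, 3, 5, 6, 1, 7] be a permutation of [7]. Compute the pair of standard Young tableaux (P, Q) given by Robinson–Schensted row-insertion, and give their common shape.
P = [1, 3, 5, 6, 7] / [2] / [4];  Q = [1, 3, 4, 5, 7] / [2] / [6];  common shape = (5, 1, 1)

Row-insert the values π_1, π_2, … into P one at a time, bumping the leftmost entry strictly greater than the inserted value down to the next row. The recording tableau Q records, in position (i, j), the step at which that cell was added to P.
  Insert 4 (step 1): P = [4];  Q = [1]
  Insert 2 (step 2): P = [2] / [4];  Q = [1] / [2]
  Insert 3 (step 3): P = [2, 3] / [4];  Q = [1, 3] / [2]
  Insert 5 (step 4): P = [2, 3, 5] / [4];  Q = [1, 3, 4] / [2]
  Insert 6 (step 5): P = [2, 3, 5, 6] / [4];  Q = [1, 3, 4, 5] / [2]
  Insert 1 (step 6): P = [1, 3, 5, 6] / [2] / [4];  Q = [1, 3, 4, 5] / [2] / [6]
  Insert 7 (step 7): P = [1, 3, 5, 6, 7] / [2] / [4];  Q = [1, 3, 4, 5, 7] / [2] / [6]
Final shape: (5, 1, 1).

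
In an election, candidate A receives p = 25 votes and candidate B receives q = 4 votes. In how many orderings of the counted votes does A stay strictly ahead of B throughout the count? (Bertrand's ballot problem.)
Strict-lead orderings = 17199

Total orderings of the 29 votes with 25 for A: C(29, 25) = 23751. By the Bertrand ballot formula (Cycle Lemma / reflection principle), the number of orderings in which A is strictly ahead of B throughout is (p − q)/(p + q) · C(p + q, p) = (25 − 4)/(25 + 4) · 23751 = 17199.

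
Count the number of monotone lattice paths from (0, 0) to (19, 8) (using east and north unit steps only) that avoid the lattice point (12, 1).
Number of paths = 2175459

Total paths from (0, 0) to (19, 8): C(27, 19) = 2220075. Paths through (12, 1): (paths (0, 0) → (12, 1)) × (paths (12, 1) → (19, 8)) = C(13, 12) · C(14, 7) = 13 · 3432 = 44616. Avoidance count = 2220075 − 44616 = 2175459.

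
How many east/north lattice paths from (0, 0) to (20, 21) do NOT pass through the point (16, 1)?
Number of paths = 269128756578

Total paths from (0, 0) to (20, 21): C(41, 20) = 269128937220. Paths through (16, 1): (paths (0, 0) → (16, 1)) × (paths (16, 1) → (20, 21)) = C(17, 16) · C(24, 4) = 17 · 10626 = 180642. Avoidance count = 269128937220 − 180642 = 269128756578.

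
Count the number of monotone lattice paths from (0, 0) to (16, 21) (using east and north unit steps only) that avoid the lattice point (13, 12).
Number of paths = 11731708670

Total paths from (0, 0) to (16, 21): C(37, 16) = 12875774670. Paths through (13, 12): (paths (0, 0) → (13, 12)) × (paths (13, 12) → (16, 21)) = C(25, 13) · C(12, 3) = 5200300 · 220 = 1144066000. Avoidance count = 12875774670 − 1144066000 = 11731708670.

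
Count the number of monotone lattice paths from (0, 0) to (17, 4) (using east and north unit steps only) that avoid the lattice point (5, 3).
Number of paths = 5257

Total paths from (0, 0) to (17, 4): C(21, 17) = 5985. Paths through (5, 3): (paths (0, 0) → (5, 3)) × (paths (5, 3) → (17, 4)) = C(8, 5) · C(13, 12) = 56 · 13 = 728. Avoidance count = 5985 − 728 = 5257.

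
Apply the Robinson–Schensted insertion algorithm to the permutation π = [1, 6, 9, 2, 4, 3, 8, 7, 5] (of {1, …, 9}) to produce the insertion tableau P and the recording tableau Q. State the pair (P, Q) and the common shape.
P = [1, 2, 3, 5] / [4, 7] / [6, 8] / [9];  Q = [1, 2, 3, 7] / [4, 5] / [6, 8] / [9];  common shape = (4, 2, 2, 1)

Row-insert the values π_1, π_2, … into P one at a time, bumping the leftmost entry strictly greater than the inserted value down to the next row. The recording tableau Q records, in position (i, j), the step at which that cell was added to P.
  Insert 1 (step 1): P = [1];  Q = [1]
  Insert 6 (step 2): P = [1, 6];  Q = [1, 2]
  Insert 9 (step 3): P = [1, 6, 9];  Q = [1, 2, 3]
  Insert 2 (step 4): P = [1, 2, 9] / [6];  Q = [1, 2, 3] / [4]
  Insert 4 (step 5): P = [1, 2, 4] / [6, 9];  Q = [1, 2, 3] / [4, 5]
  Insert 3 (step 6): P = [1, 2, 3] / [4, 9] / [6];  Q = [1, 2, 3] / [4, 5] / [6]
  Insert 8 (step 7): P = [1, 2, 3, 8] / [4, 9] / [6];  Q = [1, 2, 3, 7] / [4, 5] / [6]
  Insert 7 (step 8): P = [1, 2, 3, 7] / [4, 8] / [6, 9];  Q = [1, 2, 3, 7] / [4, 5] / [6, 8]
  Insert 5 (step 9): P = [1, 2, 3, 5] / [4, 7] / [6, 8] / [9];  Q = [1, 2, 3, 7] / [4, 5] / [6, 8] / [9]
Final shape: (4, 2, 2, 1).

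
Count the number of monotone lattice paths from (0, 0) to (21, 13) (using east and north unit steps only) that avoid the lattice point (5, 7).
Number of paths = 868890264

Total paths from (0, 0) to (21, 13): C(34, 21) = 927983760. Paths through (5, 7): (paths (0, 0) → (5, 7)) × (paths (5, 7) → (21, 13)) = C(12, 5) · C(22, 16) = 792 · 74613 = 59093496. Avoidance count = 927983760 − 59093496 = 868890264.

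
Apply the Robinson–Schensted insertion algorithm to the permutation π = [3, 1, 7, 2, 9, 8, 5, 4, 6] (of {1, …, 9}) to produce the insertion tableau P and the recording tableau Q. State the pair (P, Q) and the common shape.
P = [1, 2, 4, 6] / [3, 5, 8] / [7] / [9];  Q = [1, 3, 5, 9] / [2, 4, 6] / [7] / [8];  common shape = (4, 3, 1, 1)

Row-insert the values π_1, π_2, … into P one at a time, bumping the leftmost entry strictly greater than the inserted value down to the next row. The recording tableau Q records, in position (i, j), the step at which that cell was added to P.
  Insert 3 (step 1): P = [3];  Q = [1]
  Insert 1 (step 2): P = [1] / [3];  Q = [1] / [2]
  Insert 7 (step 3): P = [1, 7] / [3];  Q = [1, 3] / [2]
  Insert 2 (step 4): P = [1, 2] / [3, 7];  Q = [1, 3] / [2, 4]
  Insert 9 (step 5): P = [1, 2, 9] / [3, 7];  Q = [1, 3, 5] / [2, 4]
  Insert 8 (step 6): P = [1, 2, 8] / [3, 7, 9];  Q = [1, 3, 5] / [2, 4, 6]
  Insert 5 (step 7): P = [1, 2, 5] / [3, 7, 8] / [9];  Q = [1, 3, 5] / [2, 4, 6] / [7]
  Insert 4 (step 8): P = [1, 2, 4] / [3, 5, 8] / [7] / [9];  Q = [1, 3, 5] / [2, 4, 6] / [7] / [8]
  Insert 6 (step 9): P = [1, 2, 4, 6] / [3, 5, 8] / [7] / [9];  Q = [1, 3, 5, 9] / [2, 4, 6] / [7] / [8]
Final shape: (4, 3, 1, 1).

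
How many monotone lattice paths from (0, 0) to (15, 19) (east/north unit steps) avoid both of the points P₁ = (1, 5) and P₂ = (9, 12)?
Number of paths = 1177138800

Inclusion–exclusion. Total paths: C(34, 15) = 1855967520. Through P₁: C(6, 1)·C(28, 14) = 240699600. Through P₂: C(21, 9)·C(13, 6) = 504383880. Since P₁ is strictly southwest of P₂, a monotone path through both must visit P₁ then P₂; paths through both = C(6, 1)·C(15, 8)·C(13, 6) = 66254760. Avoid both = 1855967520 − 240699600 − 504383880 + 66254760 = 1177138800.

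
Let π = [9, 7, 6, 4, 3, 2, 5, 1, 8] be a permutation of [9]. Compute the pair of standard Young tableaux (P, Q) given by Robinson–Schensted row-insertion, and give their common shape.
P = [1, 5, 8] / [2] / [3] / [4] / [6] / [7] / [9];  Q = [1, 7, 9] / [2] / [3] / [4] / [5] / [6] / [8];  common shape = (3, 1, 1, 1, 1, 1, 1)

Row-insert the values π_1, π_2, … into P one at a time, bumping the leftmost entry strictly greater than the inserted value down to the next row. The recording tableau Q records, in position (i, j), the step at which that cell was added to P.
  Insert 9 (step 1): P = [9];  Q = [1]
  Insert 7 (step 2): P = [7] / [9];  Q = [1] / [2]
  Insert 6 (step 3): P = [6] / [7] / [9];  Q = [1] / [2] / [3]
  Insert 4 (step 4): P = [4] / [6] / [7] / [9];  Q = [1] / [2] / [3] / [4]
  Insert 3 (step 5): P = [3] / [4] / [6] / [7] / [9];  Q = [1] / [2] / [3] / [4] / [5]
  Insert 2 (step 6): P = [2] / [3] / [4] / [6] / [7] / [9];  Q = [1] / [2] / [3] / [4] / [5] / [6]
  Insert 5 (step 7): P = [2, 5] / [3] / [4] / [6] / [7] / [9];  Q = [1, 7] / [2] / [3] / [4] / [5] / [6]
  Insert 1 (step 8): P = [1, 5] / [2] / [3] / [4] / [6] / [7] / [9];  Q = [1, 7] / [2] / [3] / [4] / [5] / [6] / [8]
  Insert 8 (step 9): P = [1, 5, 8] / [2] / [3] / [4] / [6] / [7] / [9];  Q = [1, 7, 9] / [2] / [3] / [4] / [5] / [6] / [8]
Final shape: (3, 1, 1, 1, 1, 1, 1).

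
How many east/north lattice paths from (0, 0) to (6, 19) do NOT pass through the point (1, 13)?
Number of paths = 170632

Total paths from (0, 0) to (6, 19): C(25, 6) = 177100. Paths through (1, 13): (paths (0, 0) → (1, 13)) × (paths (1, 13) → (6, 19)) = C(14, 1) · C(11, 5) = 14 · 462 = 6468. Avoidance count = 177100 − 6468 = 170632.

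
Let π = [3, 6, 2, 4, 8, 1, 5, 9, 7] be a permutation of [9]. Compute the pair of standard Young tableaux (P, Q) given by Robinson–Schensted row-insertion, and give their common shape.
P = [1, 4, 5, 7] / [2, 6, 8, 9] / [3];  Q = [1, 2, 5, 8] / [3, 4, 7, 9] / [6];  common shape = (4, 4, 1)

Row-insert the values π_1, π_2, … into P one at a time, bumping the leftmost entry strictly greater than the inserted value down to the next row. The recording tableau Q records, in position (i, j), the step at which that cell was added to P.
  Insert 3 (step 1): P = [3];  Q = [1]
  Insert 6 (step 2): P = [3, 6];  Q = [1, 2]
  Insert 2 (step 3): P = [2, 6] / [3];  Q = [1, 2] / [3]
  Insert 4 (step 4): P = [2, 4] / [3, 6];  Q = [1, 2] / [3, 4]
  Insert 8 (step 5): P = [2, 4, 8] / [3, 6];  Q = [1, 2, 5] / [3, 4]
  Insert 1 (step 6): P = [1, 4, 8] / [2, 6] / [3];  Q = [1, 2, 5] / [3, 4] / [6]
  Insert 5 (step 7): P = [1, 4, 5] / [2, 6, 8] / [3];  Q = [1, 2, 5] / [3, 4, 7] / [6]
  Insert 9 (step 8): P = [1, 4, 5, 9] / [2, 6, 8] / [3];  Q = [1, 2, 5, 8] / [3, 4, 7] / [6]
  Insert 7 (step 9): P = [1, 4, 5, 7] / [2, 6, 8, 9] / [3];  Q = [1, 2, 5, 8] / [3, 4, 7, 9] / [6]
Final shape: (4, 4, 1).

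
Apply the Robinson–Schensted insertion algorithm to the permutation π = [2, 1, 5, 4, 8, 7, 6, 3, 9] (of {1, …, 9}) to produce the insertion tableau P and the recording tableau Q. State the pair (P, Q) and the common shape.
P = [1, 3, 6, 9] / [2, 4, 7] / [5] / [8];  Q = [1, 3, 5, 9] / [2, 4, 6] / [7] / [8];  common shape = (4, 3, 1, 1)

Row-insert the values π_1, π_2, … into P one at a time, bumping the leftmost entry strictly greater than the inserted value down to the next row. The recording tableau Q records, in position (i, j), the step at which that cell was added to P.
  Insert 2 (step 1): P = [2];  Q = [1]
  Insert 1 (step 2): P = [1] / [2];  Q = [1] / [2]
  Insert 5 (step 3): P = [1, 5] / [2];  Q = [1, 3] / [2]
  Insert 4 (step 4): P = [1, 4] / [2, 5];  Q = [1, 3] / [2, 4]
  Insert 8 (step 5): P = [1, 4, 8] / [2, 5];  Q = [1, 3, 5] / [2, 4]
  Insert 7 (step 6): P = [1, 4, 7] / [2, 5, 8];  Q = [1, 3, 5] / [2, 4, 6]
  Insert 6 (step 7): P = [1, 4, 6] / [2, 5, 7] / [8];  Q = [1, 3, 5] / [2, 4, 6] / [7]
  Insert 3 (step 8): P = [1, 3, 6] / [2, 4, 7] / [5] / [8];  Q = [1, 3, 5] / [2, 4, 6] / [7] / [8]
  Insert 9 (step 9): P = [1, 3, 6, 9] / [2, 4, 7] / [5] / [8];  Q = [1, 3, 5, 9] / [2, 4, 6] / [7] / [8]
Final shape: (4, 3, 1, 1).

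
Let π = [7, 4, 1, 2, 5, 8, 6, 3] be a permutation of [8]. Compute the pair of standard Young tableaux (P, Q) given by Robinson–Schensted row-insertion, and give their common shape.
P = [1, 2, 3, 6] / [4, 5] / [7, 8];  Q = [1, 4, 5, 6] / [2, 7] / [3, 8];  common shape = (4, 2, 2)

Row-insert the values π_1, π_2, … into P one at a time, bumping the leftmost entry strictly greater than the inserted value down to the next row. The recording tableau Q records, in position (i, j), the step at which that cell was added to P.
  Insert 7 (step 1): P = [7];  Q = [1]
  Insert 4 (step 2): P = [4] / [7];  Q = [1] / [2]
  Insert 1 (step 3): P = [1] / [4] / [7];  Q = [1] / [2] / [3]
  Insert 2 (step 4): P = [1, 2] / [4] / [7];  Q = [1, 4] / [2] / [3]
  Insert 5 (step 5): P = [1, 2, 5] / [4] / [7];  Q = [1, 4, 5] / [2] / [3]
  Insert 8 (step 6): P = [1, 2, 5, 8] / [4] / [7];  Q = [1, 4, 5, 6] / [2] / [3]
  Insert 6 (step 7): P = [1, 2, 5, 6] / [4, 8] / [7];  Q = [1, 4, 5, 6] / [2, 7] / [3]
  Insert 3 (step 8): P = [1, 2, 3, 6] / [4, 5] / [7, 8];  Q = [1, 4, 5, 6] / [2, 7] / [3, 8]
Final shape: (4, 2, 2).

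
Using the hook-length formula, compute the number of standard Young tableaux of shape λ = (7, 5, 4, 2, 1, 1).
# SYT of shape (7, 5, 4, 2, 1, 1) = 230945000

Hook-length formula: f^λ = n! / Π hook(c), product over all cells c of the Young diagram. For λ = (7, 5, 4, 2, 1, 1), n = 20 boxes. Hook lengths by row (left-to-right, top-to-bottom): [12, 9, 7, 6, 4, 2, 1]; [9, 6, 4, 3, 1]; [7, 4, 2, 1]; [4, 1]; [2]; [1]. Product of hooks = 10534551552. So f^λ = 20! / 10534551552 = 2432902008176640000 / 10534551552 = 230945000.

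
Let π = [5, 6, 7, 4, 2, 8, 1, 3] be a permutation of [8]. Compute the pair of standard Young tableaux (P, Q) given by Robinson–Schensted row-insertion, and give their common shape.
P = [1, 3, 7, 8] / [2, 6] / [4] / [5];  Q = [1, 2, 3, 6] / [4, 8] / [5] / [7];  common shape = (4, 2, 1, 1)

Row-insert the values π_1, π_2, … into P one at a time, bumping the leftmost entry strictly greater than the inserted value down to the next row. The recording tableau Q records, in position (i, j), the step at which that cell was added to P.
  Insert 5 (step 1): P = [5];  Q = [1]
  Insert 6 (step 2): P = [5, 6];  Q = [1, 2]
  Insert 7 (step 3): P = [5, 6, 7];  Q = [1, 2, 3]
  Insert 4 (step 4): P = [4, 6, 7] / [5];  Q = [1, 2, 3] / [4]
  Insert 2 (step 5): P = [2, 6, 7] / [4] / [5];  Q = [1, 2, 3] / [4] / [5]
  Insert 8 (step 6): P = [2, 6, 7, 8] / [4] / [5];  Q = [1, 2, 3, 6] / [4] / [5]
  Insert 1 (step 7): P = [1, 6, 7, 8] / [2] / [4] / [5];  Q = [1, 2, 3, 6] / [4] / [5] / [7]
  Insert 3 (step 8): P = [1, 3, 7, 8] / [2, 6] / [4] / [5];  Q = [1, 2, 3, 6] / [4, 8] / [5] / [7]
Final shape: (4, 2, 1, 1).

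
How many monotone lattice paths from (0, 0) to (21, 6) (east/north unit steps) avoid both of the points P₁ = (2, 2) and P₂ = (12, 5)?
Number of paths = 198160

Inclusion–exclusion. Total paths: C(27, 21) = 296010. Through P₁: C(4, 2)·C(23, 19) = 53130. Through P₂: C(17, 12)·C(10, 9) = 61880. Since P₁ is strictly southwest of P₂, a monotone path through both must visit P₁ then P₂; paths through both = C(4, 2)·C(13, 10)·C(10, 9) = 17160. Avoid both = 296010 − 53130 − 61880 + 17160 = 198160.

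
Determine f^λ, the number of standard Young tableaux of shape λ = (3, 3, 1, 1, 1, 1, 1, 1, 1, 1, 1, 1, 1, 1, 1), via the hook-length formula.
# SYT of shape (3, 3, 1, 1, 1, 1, 1, 1, 1, 1, 1, 1, 1, 1, 1) = 5985

Hook-length formula: f^λ = n! / Π hook(c), product over all cells c of the Young diagram. For λ = (3, 3, 1, 1, 1, 1, 1, 1, 1, 1, 1, 1, 1, 1, 1), n = 19 boxes. Hook lengths by row (left-to-right, top-to-bottom): [17, 3, 2]; [16, 2, 1]; [13]; [12]; [11]; [10]; [9]; [8]; [7]; [6]; [5]; [4]; [3]; [2]; [1]. Product of hooks = 20324995891200. So f^λ = 19! / 20324995891200 = 121645100408832000 / 20324995891200 = 5985.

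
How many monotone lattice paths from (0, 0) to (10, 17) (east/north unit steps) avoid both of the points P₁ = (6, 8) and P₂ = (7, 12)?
Number of paths = 4308252

Inclusion–exclusion. Total paths: C(27, 10) = 8436285. Through P₁: C(14, 6)·C(13, 4) = 2147145. Through P₂: C(19, 7)·C(8, 3) = 2821728. Since P₁ is strictly southwest of P₂, a monotone path through both must visit P₁ then P₂; paths through both = C(14, 6)·C(5, 1)·C(8, 3) = 840840. Avoid both = 8436285 − 2147145 − 2821728 + 840840 = 4308252.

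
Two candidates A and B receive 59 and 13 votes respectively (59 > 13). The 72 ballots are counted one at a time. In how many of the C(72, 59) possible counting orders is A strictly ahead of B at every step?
Strict-lead orderings = 45301992170960

Total orderings of the 72 votes with 59 for A: C(72, 59) = 70907466006720. By the Bertrand ballot formula (Cycle Lemma / reflection principle), the number of orderings in which A is strictly ahead of B throughout is (p − q)/(p + q) · C(p + q, p) = (59 − 13)/(59 + 13) · 70907466006720 = 45301992170960.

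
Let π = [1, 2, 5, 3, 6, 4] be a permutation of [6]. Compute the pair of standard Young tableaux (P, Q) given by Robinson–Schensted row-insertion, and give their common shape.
P = [1, 2, 3, 4] / [5, 6];  Q = [1, 2, 3, 5] / [4, 6];  common shape = (4, 2)

Row-insert the values π_1, π_2, … into P one at a time, bumping the leftmost entry strictly greater than the inserted value down to the next row. The recording tableau Q records, in position (i, j), the step at which that cell was added to P.
  Insert 1 (step 1): P = [1];  Q = [1]
  Insert 2 (step 2): P = [1, 2];  Q = [1, 2]
  Insert 5 (step 3): P = [1, 2, 5];  Q = [1, 2, 3]
  Insert 3 (step 4): P = [1, 2, 3] / [5];  Q = [1, 2, 3] / [4]
  Insert 6 (step 5): P = [1, 2, 3, 6] / [5];  Q = [1, 2, 3, 5] / [4]
  Insert 4 (step 6): P = [1, 2, 3, 4] / [5, 6];  Q = [1, 2, 3, 5] / [4, 6]
Final shape: (4, 2).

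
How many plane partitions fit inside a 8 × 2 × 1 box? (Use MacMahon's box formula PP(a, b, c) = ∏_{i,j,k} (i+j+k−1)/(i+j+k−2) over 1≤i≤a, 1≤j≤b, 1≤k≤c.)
PP(8, 2, 1) = 45

Evaluate the triple product over i = 1..8, j = 1..2, k = 1..1. The factors are (2/1) · (3/2) · (3/2) · (4/3) · (4/3) · (5/4) · (5/4) · (6/5) · … (16 factors total). The numerators and denominators telescope so the product is an integer; carrying out the multiplication exactly gives PP(8, 2, 1) = 45.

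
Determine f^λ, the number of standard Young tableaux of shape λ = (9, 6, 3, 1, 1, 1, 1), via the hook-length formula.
# SYT of shape (9, 6, 3, 1, 1, 1, 1) = 993248256

Hook-length formula: f^λ = n! / Π hook(c), product over all cells c of the Young diagram. For λ = (9, 6, 3, 1, 1, 1, 1), n = 22 boxes. Hook lengths by row (left-to-right, top-to-bottom): [15, 10, 9, 7, 6, 5, 3, 2, 1]; [11, 6, 5, 3, 2, 1]; [7, 2, 1]; [4]; [3]; [2]; [1]. Product of hooks = 1131641280000. So f^λ = 22! / 1131641280000 = 1124000727777607680000 / 1131641280000 = 993248256.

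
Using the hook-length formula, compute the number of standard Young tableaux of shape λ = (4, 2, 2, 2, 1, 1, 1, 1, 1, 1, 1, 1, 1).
# SYT of shape (4, 2, 2, 2, 1, 1, 1, 1, 1, 1, 1, 1, 1) = 169575

Hook-length formula: f^λ = n! / Π hook(c), product over all cells c of the Young diagram. For λ = (4, 2, 2, 2, 1, 1, 1, 1, 1, 1, 1, 1, 1), n = 19 boxes. Hook lengths by row (left-to-right, top-to-bottom): [16, 6, 2, 1]; [13, 3]; [12, 2]; [11, 1]; [9]; [8]; [7]; [6]; [5]; [4]; [3]; [2]; [1]. Product of hooks = 717352796160. So f^λ = 19! / 717352796160 = 121645100408832000 / 717352796160 = 169575.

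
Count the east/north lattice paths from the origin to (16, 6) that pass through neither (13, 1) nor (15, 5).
Number of paths = 43241

Inclusion–exclusion. Total paths: C(22, 16) = 74613. Through P₁: C(14, 13)·C(8, 3) = 784. Through P₂: C(20, 15)·C(2, 1) = 31008. Since P₁ is strictly southwest of P₂, a monotone path through both must visit P₁ then P₂; paths through both = C(14, 13)·C(6, 2)·C(2, 1) = 420. Avoid both = 74613 − 784 − 31008 + 420 = 43241.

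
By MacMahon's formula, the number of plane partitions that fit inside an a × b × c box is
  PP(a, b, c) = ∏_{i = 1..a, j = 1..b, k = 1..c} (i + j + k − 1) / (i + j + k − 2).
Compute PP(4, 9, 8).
PP(4, 9, 8) = 151561524301616

Evaluate the triple product over i = 1..4, j = 1..9, k = 1..8. The factors are (2/1) · (3/2) · (4/3) · (5/4) · (6/5) · (7/6) · (8/7) · (9/8) · … (288 factors total). The numerators and denominators telescope so the product is an integer; carrying out the multiplication exactly gives PP(4, 9, 8) = 151561524301616.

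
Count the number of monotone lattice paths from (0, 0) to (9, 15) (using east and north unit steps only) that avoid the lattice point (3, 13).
Number of paths = 1291824

Total paths from (0, 0) to (9, 15): C(24, 9) = 1307504. Paths through (3, 13): (paths (0, 0) → (3, 13)) × (paths (3, 13) → (9, 15)) = C(16, 3) · C(8, 6) = 560 · 28 = 15680. Avoidance count = 1307504 − 15680 = 1291824.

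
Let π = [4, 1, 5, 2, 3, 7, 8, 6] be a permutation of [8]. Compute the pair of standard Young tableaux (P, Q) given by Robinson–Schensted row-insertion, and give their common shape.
P = [1, 2, 3, 6, 8] / [4, 5, 7];  Q = [1, 3, 5, 6, 7] / [2, 4, 8];  common shape = (5, 3)

Row-insert the values π_1, π_2, … into P one at a time, bumping the leftmost entry strictly greater than the inserted value down to the next row. The recording tableau Q records, in position (i, j), the step at which that cell was added to P.
  Insert 4 (step 1): P = [4];  Q = [1]
  Insert 1 (step 2): P = [1] / [4];  Q = [1] / [2]
  Insert 5 (step 3): P = [1, 5] / [4];  Q = [1, 3] / [2]
  Insert 2 (step 4): P = [1, 2] / [4, 5];  Q = [1, 3] / [2, 4]
  Insert 3 (step 5): P = [1, 2, 3] / [4, 5];  Q = [1, 3, 5] / [2, 4]
  Insert 7 (step 6): P = [1, 2, 3, 7] / [4, 5];  Q = [1, 3, 5, 6] / [2, 4]
  Insert 8 (step 7): P = [1, 2, 3, 7, 8] / [4, 5];  Q = [1, 3, 5, 6, 7] / [2, 4]
  Insert 6 (step 8): P = [1, 2, 3, 6, 8] / [4, 5, 7];  Q = [1, 3, 5, 6, 7] / [2, 4, 8]
Final shape: (5, 3).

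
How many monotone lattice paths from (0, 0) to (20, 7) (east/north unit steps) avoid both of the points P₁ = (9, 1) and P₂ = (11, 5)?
Number of paths = 532280

Inclusion–exclusion. Total paths: C(27, 20) = 888030. Through P₁: C(10, 9)·C(17, 11) = 123760. Through P₂: C(16, 11)·C(11, 9) = 240240. Since P₁ is strictly southwest of P₂, a monotone path through both must visit P₁ then P₂; paths through both = C(10, 9)·C(6, 2)·C(11, 9) = 8250. Avoid both = 888030 − 123760 − 240240 + 8250 = 532280.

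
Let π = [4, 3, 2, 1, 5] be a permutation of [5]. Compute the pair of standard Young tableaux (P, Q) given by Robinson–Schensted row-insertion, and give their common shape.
P = [1, 5] / [2] / [3] / [4];  Q = [1, 5] / [2] / [3] / [4];  common shape = (2, 1, 1, 1)

Row-insert the values π_1, π_2, … into P one at a time, bumping the leftmost entry strictly greater than the inserted value down to the next row. The recording tableau Q records, in position (i, j), the step at which that cell was added to P.
  Insert 4 (step 1): P = [4];  Q = [1]
  Insert 3 (step 2): P = [3] / [4];  Q = [1] / [2]
  Insert 2 (step 3): P = [2] / [3] / [4];  Q = [1] / [2] / [3]
  Insert 1 (step 4): P = [1] / [2] / [3] / [4];  Q = [1] / [2] / [3] / [4]
  Insert 5 (step 5): P = [1, 5] / [2] / [3] / [4];  Q = [1, 5] / [2] / [3] / [4]
Final shape: (2, 1, 1, 1).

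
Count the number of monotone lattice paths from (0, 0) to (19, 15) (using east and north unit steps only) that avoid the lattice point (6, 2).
Number of paths = 1564750720

Total paths from (0, 0) to (19, 15): C(34, 19) = 1855967520. Paths through (6, 2): (paths (0, 0) → (6, 2)) × (paths (6, 2) → (19, 15)) = C(8, 6) · C(26, 13) = 28 · 10400600 = 291216800. Avoidance count = 1855967520 − 291216800 = 1564750720.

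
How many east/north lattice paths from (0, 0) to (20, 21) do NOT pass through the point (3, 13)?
Number of paths = 268523255220

Total paths from (0, 0) to (20, 21): C(41, 20) = 269128937220. Paths through (3, 13): (paths (0, 0) → (3, 13)) × (paths (3, 13) → (20, 21)) = C(16, 3) · C(25, 17) = 560 · 1081575 = 605682000. Avoidance count = 269128937220 − 605682000 = 268523255220.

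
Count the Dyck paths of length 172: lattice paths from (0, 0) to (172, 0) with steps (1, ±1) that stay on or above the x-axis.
C_86 = 4180080073556524734514695828170907458428751314320

These Dyck paths are counted by the Catalan number C_n = (1/(n + 1)) · C(2n, n). For n = 86: C_86 = (1/87) · C(172, 86) = 363666966399417651902778537050868948883301364345840/87 = 4180080073556524734514695828170907458428751314320.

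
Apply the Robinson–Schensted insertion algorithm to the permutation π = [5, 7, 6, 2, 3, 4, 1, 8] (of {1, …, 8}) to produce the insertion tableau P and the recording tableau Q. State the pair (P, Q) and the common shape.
P = [1, 3, 4, 8] / [2, 6] / [5] / [7];  Q = [1, 2, 6, 8] / [3, 5] / [4] / [7];  common shape = (4, 2, 1, 1)

Row-insert the values π_1, π_2, … into P one at a time, bumping the leftmost entry strictly greater than the inserted value down to the next row. The recording tableau Q records, in position (i, j), the step at which that cell was added to P.
  Insert 5 (step 1): P = [5];  Q = [1]
  Insert 7 (step 2): P = [5, 7];  Q = [1, 2]
  Insert 6 (step 3): P = [5, 6] / [7];  Q = [1, 2] / [3]
  Insert 2 (step 4): P = [2, 6] / [5] / [7];  Q = [1, 2] / [3] / [4]
  Insert 3 (step 5): P = [2, 3] / [5, 6] / [7];  Q = [1, 2] / [3, 5] / [4]
  Insert 4 (step 6): P = [2, 3, 4] / [5, 6] / [7];  Q = [1, 2, 6] / [3, 5] / [4]
  Insert 1 (step 7): P = [1, 3, 4] / [2, 6] / [5] / [7];  Q = [1, 2, 6] / [3, 5] / [4] / [7]
  Insert 8 (step 8): P = [1, 3, 4, 8] / [2, 6] / [5] / [7];  Q = [1, 2, 6, 8] / [3, 5] / [4] / [7]
Final shape: (4, 2, 1, 1).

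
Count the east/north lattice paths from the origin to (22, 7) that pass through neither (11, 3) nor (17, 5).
Number of paths = 724938

Inclusion–exclusion. Total paths: C(29, 22) = 1560780. Through P₁: C(14, 11)·C(15, 11) = 496860. Through P₂: C(22, 17)·C(7, 5) = 553014. Since P₁ is strictly southwest of P₂, a monotone path through both must visit P₁ then P₂; paths through both = C(14, 11)·C(8, 6)·C(7, 5) = 214032. Avoid both = 1560780 − 496860 − 553014 + 214032 = 724938.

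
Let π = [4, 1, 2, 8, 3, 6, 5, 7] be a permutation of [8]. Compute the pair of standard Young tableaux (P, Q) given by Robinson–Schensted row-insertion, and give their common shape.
P = [1, 2, 3, 5, 7] / [4, 6] / [8];  Q = [1, 3, 4, 6, 8] / [2, 5] / [7];  common shape = (5, 2, 1)

Row-insert the values π_1, π_2, … into P one at a time, bumping the leftmost entry strictly greater than the inserted value down to the next row. The recording tableau Q records, in position (i, j), the step at which that cell was added to P.
  Insert 4 (step 1): P = [4];  Q = [1]
  Insert 1 (step 2): P = [1] / [4];  Q = [1] / [2]
  Insert 2 (step 3): P = [1, 2] / [4];  Q = [1, 3] / [2]
  Insert 8 (step 4): P = [1, 2, 8] / [4];  Q = [1, 3, 4] / [2]
  Insert 3 (step 5): P = [1, 2, 3] / [4, 8];  Q = [1, 3, 4] / [2, 5]
  Insert 6 (step 6): P = [1, 2, 3, 6] / [4, 8];  Q = [1, 3, 4, 6] / [2, 5]
  Insert 5 (step 7): P = [1, 2, 3, 5] / [4, 6] / [8];  Q = [1, 3, 4, 6] / [2, 5] / [7]
  Insert 7 (step 8): P = [1, 2, 3, 5, 7] / [4, 6] / [8];  Q = [1, 3, 4, 6, 8] / [2, 5] / [7]
Final shape: (5, 2, 1).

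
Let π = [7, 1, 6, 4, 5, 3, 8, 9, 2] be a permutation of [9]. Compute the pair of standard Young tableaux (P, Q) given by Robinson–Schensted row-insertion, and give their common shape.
P = [1, 2, 5, 8, 9] / [3] / [4] / [6] / [7];  Q = [1, 3, 5, 7, 8] / [2] / [4] / [6] / [9];  common shape = (5, 1, 1, 1, 1)

Row-insert the values π_1, π_2, … into P one at a time, bumping the leftmost entry strictly greater than the inserted value down to the next row. The recording tableau Q records, in position (i, j), the step at which that cell was added to P.
  Insert 7 (step 1): P = [7];  Q = [1]
  Insert 1 (step 2): P = [1] / [7];  Q = [1] / [2]
  Insert 6 (step 3): P = [1, 6] / [7];  Q = [1, 3] / [2]
  Insert 4 (step 4): P = [1, 4] / [6] / [7];  Q = [1, 3] / [2] / [4]
  Insert 5 (step 5): P = [1, 4, 5] / [6] / [7];  Q = [1, 3, 5] / [2] / [4]
  Insert 3 (step 6): P = [1, 3, 5] / [4] / [6] / [7];  Q = [1, 3, 5] / [2] / [4] / [6]
  Insert 8 (step 7): P = [1, 3, 5, 8] / [4] / [6] / [7];  Q = [1, 3, 5, 7] / [2] / [4] / [6]
  Insert 9 (step 8): P = [1, 3, 5, 8, 9] / [4] / [6] / [7];  Q = [1, 3, 5, 7, 8] / [2] / [4] / [6]
  Insert 2 (step 9): P = [1, 2, 5, 8, 9] / [3] / [4] / [6] / [7];  Q = [1, 3, 5, 7, 8] / [2] / [4] / [6] / [9]
Final shape: (5, 1, 1, 1, 1).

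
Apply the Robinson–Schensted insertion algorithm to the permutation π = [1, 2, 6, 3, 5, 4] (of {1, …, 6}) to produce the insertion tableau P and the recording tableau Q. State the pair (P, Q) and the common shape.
P = [1, 2, 3, 4] / [5] / [6];  Q = [1, 2, 3, 5] / [4] / [6];  common shape = (4, 1, 1)

Row-insert the values π_1, π_2, … into P one at a time, bumping the leftmost entry strictly greater than the inserted value down to the next row. The recording tableau Q records, in position (i, j), the step at which that cell was added to P.
  Insert 1 (step 1): P = [1];  Q = [1]
  Insert 2 (step 2): P = [1, 2];  Q = [1, 2]
  Insert 6 (step 3): P = [1, 2, 6];  Q = [1, 2, 3]
  Insert 3 (step 4): P = [1, 2, 3] / [6];  Q = [1, 2, 3] / [4]
  Insert 5 (step 5): P = [1, 2, 3, 5] / [6];  Q = [1, 2, 3, 5] / [4]
  Insert 4 (step 6): P = [1, 2, 3, 4] / [5] / [6];  Q = [1, 2, 3, 5] / [4] / [6]
Final shape: (4, 1, 1).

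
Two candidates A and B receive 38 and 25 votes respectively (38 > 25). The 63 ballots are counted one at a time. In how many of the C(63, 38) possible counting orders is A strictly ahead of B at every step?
Strict-lead orderings = 50428212886159017

Total orderings of the 63 votes with 38 for A: C(63, 38) = 244382877832924467. By the Bertrand ballot formula (Cycle Lemma / reflection principle), the number of orderings in which A is strictly ahead of B throughout is (p − q)/(p + q) · C(p + q, p) = (38 − 25)/(38 + 25) · 244382877832924467 = 50428212886159017.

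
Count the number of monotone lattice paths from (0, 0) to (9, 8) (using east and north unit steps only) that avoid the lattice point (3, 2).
Number of paths = 15070

Total paths from (0, 0) to (9, 8): C(17, 9) = 24310. Paths through (3, 2): (paths (0, 0) → (3, 2)) × (paths (3, 2) → (9, 8)) = C(5, 3) · C(12, 6) = 10 · 924 = 9240. Avoidance count = 24310 − 9240 = 15070.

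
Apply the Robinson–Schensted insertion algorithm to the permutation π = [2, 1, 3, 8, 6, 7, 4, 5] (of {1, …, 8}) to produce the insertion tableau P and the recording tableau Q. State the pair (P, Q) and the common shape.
P = [1, 3, 4, 5] / [2, 6, 7] / [8];  Q = [1, 3, 4, 6] / [2, 5, 8] / [7];  common shape = (4, 3, 1)

Row-insert the values π_1, π_2, … into P one at a time, bumping the leftmost entry strictly greater than the inserted value down to the next row. The recording tableau Q records, in position (i, j), the step at which that cell was added to P.
  Insert 2 (step 1): P = [2];  Q = [1]
  Insert 1 (step 2): P = [1] / [2];  Q = [1] / [2]
  Insert 3 (step 3): P = [1, 3] / [2];  Q = [1, 3] / [2]
  Insert 8 (step 4): P = [1, 3, 8] / [2];  Q = [1, 3, 4] / [2]
  Insert 6 (step 5): P = [1, 3, 6] / [2, 8];  Q = [1, 3, 4] / [2, 5]
  Insert 7 (step 6): P = [1, 3, 6, 7] / [2, 8];  Q = [1, 3, 4, 6] / [2, 5]
  Insert 4 (step 7): P = [1, 3, 4, 7] / [2, 6] / [8];  Q = [1, 3, 4, 6] / [2, 5] / [7]
  Insert 5 (step 8): P = [1, 3, 4, 5] / [2, 6, 7] / [8];  Q = [1, 3, 4, 6] / [2, 5, 8] / [7]
Final shape: (4, 3, 1).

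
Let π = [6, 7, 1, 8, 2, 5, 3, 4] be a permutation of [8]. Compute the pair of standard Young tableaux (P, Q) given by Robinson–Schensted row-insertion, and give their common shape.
P = [1, 2, 3, 4] / [5, 7, 8] / [6];  Q = [1, 2, 4, 8] / [3, 5, 6] / [7];  common shape = (4, 3, 1)

Row-insert the values π_1, π_2, … into P one at a time, bumping the leftmost entry strictly greater than the inserted value down to the next row. The recording tableau Q records, in position (i, j), the step at which that cell was added to P.
  Insert 6 (step 1): P = [6];  Q = [1]
  Insert 7 (step 2): P = [6, 7];  Q = [1, 2]
  Insert 1 (step 3): P = [1, 7] / [6];  Q = [1, 2] / [3]
  Insert 8 (step 4): P = [1, 7, 8] / [6];  Q = [1, 2, 4] / [3]
  Insert 2 (step 5): P = [1, 2, 8] / [6, 7];  Q = [1, 2, 4] / [3, 5]
  Insert 5 (step 6): P = [1, 2, 5] / [6, 7, 8];  Q = [1, 2, 4] / [3, 5, 6]
  Insert 3 (step 7): P = [1, 2, 3] / [5, 7, 8] / [6];  Q = [1, 2, 4] / [3, 5, 6] / [7]
  Insert 4 (step 8): P = [1, 2, 3, 4] / [5, 7, 8] / [6];  Q = [1, 2, 4, 8] / [3, 5, 6] / [7]
Final shape: (4, 3, 1).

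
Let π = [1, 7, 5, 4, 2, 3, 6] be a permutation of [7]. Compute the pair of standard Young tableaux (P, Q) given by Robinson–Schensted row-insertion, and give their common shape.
P = [1, 2, 3, 6] / [4] / [5] / [7];  Q = [1, 2, 6, 7] / [3] / [4] / [5];  common shape = (4, 1, 1, 1)

Row-insert the values π_1, π_2, … into P one at a time, bumping the leftmost entry strictly greater than the inserted value down to the next row. The recording tableau Q records, in position (i, j), the step at which that cell was added to P.
  Insert 1 (step 1): P = [1];  Q = [1]
  Insert 7 (step 2): P = [1, 7];  Q = [1, 2]
  Insert 5 (step 3): P = [1, 5] / [7];  Q = [1, 2] / [3]
  Insert 4 (step 4): P = [1, 4] / [5] / [7];  Q = [1, 2] / [3] / [4]
  Insert 2 (step 5): P = [1, 2] / [4] / [5] / [7];  Q = [1, 2] / [3] / [4] / [5]
  Insert 3 (step 6): P = [1, 2, 3] / [4] / [5] / [7];  Q = [1, 2, 6] / [3] / [4] / [5]
  Insert 6 (step 7): P = [1, 2, 3, 6] / [4] / [5] / [7];  Q = [1, 2, 6, 7] / [3] / [4] / [5]
Final shape: (4, 1, 1, 1).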